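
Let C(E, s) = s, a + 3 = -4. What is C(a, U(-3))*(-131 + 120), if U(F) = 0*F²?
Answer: 0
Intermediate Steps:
a = -7 (a = -3 - 4 = -7)
U(F) = 0
C(a, U(-3))*(-131 + 120) = 0*(-131 + 120) = 0*(-11) = 0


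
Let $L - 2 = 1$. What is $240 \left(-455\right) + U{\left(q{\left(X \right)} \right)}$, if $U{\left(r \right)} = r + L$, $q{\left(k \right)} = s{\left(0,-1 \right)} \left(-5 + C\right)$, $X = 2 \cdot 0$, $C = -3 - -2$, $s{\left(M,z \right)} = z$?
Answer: $-109191$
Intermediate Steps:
$C = -1$ ($C = -3 + 2 = -1$)
$L = 3$ ($L = 2 + 1 = 3$)
$X = 0$
$q{\left(k \right)} = 6$ ($q{\left(k \right)} = - (-5 - 1) = \left(-1\right) \left(-6\right) = 6$)
$U{\left(r \right)} = 3 + r$ ($U{\left(r \right)} = r + 3 = 3 + r$)
$240 \left(-455\right) + U{\left(q{\left(X \right)} \right)} = 240 \left(-455\right) + \left(3 + 6\right) = -109200 + 9 = -109191$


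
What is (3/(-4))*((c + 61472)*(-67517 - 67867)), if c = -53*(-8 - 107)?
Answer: 6860618046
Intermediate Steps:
c = 6095 (c = -53*(-115) = 6095)
(3/(-4))*((c + 61472)*(-67517 - 67867)) = (3/(-4))*((6095 + 61472)*(-67517 - 67867)) = (3*(-1/4))*(67567*(-135384)) = -3/4*(-9147490728) = 6860618046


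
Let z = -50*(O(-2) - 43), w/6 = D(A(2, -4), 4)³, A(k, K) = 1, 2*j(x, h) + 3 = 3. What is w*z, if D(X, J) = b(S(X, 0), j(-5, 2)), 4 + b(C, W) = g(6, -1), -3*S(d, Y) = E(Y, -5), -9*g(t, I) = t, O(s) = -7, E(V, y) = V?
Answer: -13720000/9 ≈ -1.5244e+6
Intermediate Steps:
j(x, h) = 0 (j(x, h) = -3/2 + (½)*3 = -3/2 + 3/2 = 0)
g(t, I) = -t/9
S(d, Y) = -Y/3
b(C, W) = -14/3 (b(C, W) = -4 - ⅑*6 = -4 - ⅔ = -14/3)
D(X, J) = -14/3
w = -5488/9 (w = 6*(-14/3)³ = 6*(-2744/27) = -5488/9 ≈ -609.78)
z = 2500 (z = -50*(-7 - 43) = -50*(-50) = 2500)
w*z = -5488/9*2500 = -13720000/9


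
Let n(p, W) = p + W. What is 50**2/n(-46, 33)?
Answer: -2500/13 ≈ -192.31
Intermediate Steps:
n(p, W) = W + p
50**2/n(-46, 33) = 50**2/(33 - 46) = 2500/(-13) = 2500*(-1/13) = -2500/13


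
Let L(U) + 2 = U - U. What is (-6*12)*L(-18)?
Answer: 144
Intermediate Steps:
L(U) = -2 (L(U) = -2 + (U - U) = -2 + 0 = -2)
(-6*12)*L(-18) = -6*12*(-2) = -72*(-2) = 144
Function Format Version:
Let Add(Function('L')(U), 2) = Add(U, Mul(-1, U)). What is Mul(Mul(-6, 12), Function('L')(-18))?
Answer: 144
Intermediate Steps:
Function('L')(U) = -2 (Function('L')(U) = Add(-2, Add(U, Mul(-1, U))) = Add(-2, 0) = -2)
Mul(Mul(-6, 12), Function('L')(-18)) = Mul(Mul(-6, 12), -2) = Mul(-72, -2) = 144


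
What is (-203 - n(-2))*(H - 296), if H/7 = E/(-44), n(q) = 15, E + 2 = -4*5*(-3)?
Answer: 731935/11 ≈ 66540.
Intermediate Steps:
E = 58 (E = -2 - 4*5*(-3) = -2 - 20*(-3) = -2 + 60 = 58)
H = -203/22 (H = 7*(58/(-44)) = 7*(58*(-1/44)) = 7*(-29/22) = -203/22 ≈ -9.2273)
(-203 - n(-2))*(H - 296) = (-203 - 1*15)*(-203/22 - 296) = (-203 - 15)*(-6715/22) = -218*(-6715/22) = 731935/11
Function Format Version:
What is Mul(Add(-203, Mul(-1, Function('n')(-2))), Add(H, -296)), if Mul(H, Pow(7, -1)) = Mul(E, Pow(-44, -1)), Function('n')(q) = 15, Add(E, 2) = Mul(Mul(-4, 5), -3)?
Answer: Rational(731935, 11) ≈ 66540.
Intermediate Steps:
E = 58 (E = Add(-2, Mul(Mul(-4, 5), -3)) = Add(-2, Mul(-20, -3)) = Add(-2, 60) = 58)
H = Rational(-203, 22) (H = Mul(7, Mul(58, Pow(-44, -1))) = Mul(7, Mul(58, Rational(-1, 44))) = Mul(7, Rational(-29, 22)) = Rational(-203, 22) ≈ -9.2273)
Mul(Add(-203, Mul(-1, Function('n')(-2))), Add(H, -296)) = Mul(Add(-203, Mul(-1, 15)), Add(Rational(-203, 22), -296)) = Mul(Add(-203, -15), Rational(-6715, 22)) = Mul(-218, Rational(-6715, 22)) = Rational(731935, 11)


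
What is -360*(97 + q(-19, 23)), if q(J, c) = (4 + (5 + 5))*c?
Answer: -150840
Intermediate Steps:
q(J, c) = 14*c (q(J, c) = (4 + 10)*c = 14*c)
-360*(97 + q(-19, 23)) = -360*(97 + 14*23) = -360*(97 + 322) = -360*419 = -150840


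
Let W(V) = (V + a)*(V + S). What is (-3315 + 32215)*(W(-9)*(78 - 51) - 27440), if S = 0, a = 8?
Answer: -785993300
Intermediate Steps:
W(V) = V*(8 + V) (W(V) = (V + 8)*(V + 0) = (8 + V)*V = V*(8 + V))
(-3315 + 32215)*(W(-9)*(78 - 51) - 27440) = (-3315 + 32215)*((-9*(8 - 9))*(78 - 51) - 27440) = 28900*(-9*(-1)*27 - 27440) = 28900*(9*27 - 27440) = 28900*(243 - 27440) = 28900*(-27197) = -785993300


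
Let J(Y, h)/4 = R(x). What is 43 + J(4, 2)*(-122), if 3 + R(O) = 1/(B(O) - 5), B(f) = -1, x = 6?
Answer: 4765/3 ≈ 1588.3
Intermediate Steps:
R(O) = -19/6 (R(O) = -3 + 1/(-1 - 5) = -3 + 1/(-6) = -3 - ⅙ = -19/6)
J(Y, h) = -38/3 (J(Y, h) = 4*(-19/6) = -38/3)
43 + J(4, 2)*(-122) = 43 - 38/3*(-122) = 43 + 4636/3 = 4765/3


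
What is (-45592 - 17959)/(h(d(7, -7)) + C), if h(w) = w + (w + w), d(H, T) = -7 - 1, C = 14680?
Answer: -63551/14656 ≈ -4.3362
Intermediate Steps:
d(H, T) = -8
h(w) = 3*w (h(w) = w + 2*w = 3*w)
(-45592 - 17959)/(h(d(7, -7)) + C) = (-45592 - 17959)/(3*(-8) + 14680) = -63551/(-24 + 14680) = -63551/14656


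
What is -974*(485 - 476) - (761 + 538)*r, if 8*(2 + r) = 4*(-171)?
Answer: 209793/2 ≈ 1.0490e+5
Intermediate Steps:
r = -175/2 (r = -2 + (4*(-171))/8 = -2 + (⅛)*(-684) = -2 - 171/2 = -175/2 ≈ -87.500)
-974*(485 - 476) - (761 + 538)*r = -974*(485 - 476) - (761 + 538)*(-175)/2 = -974*9 - 1299*(-175)/2 = -8766 - 1*(-227325/2) = -8766 + 227325/2 = 209793/2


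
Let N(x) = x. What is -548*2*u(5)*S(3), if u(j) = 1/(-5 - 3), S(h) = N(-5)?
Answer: -685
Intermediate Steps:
S(h) = -5
u(j) = -1/8 (u(j) = 1/(-8) = -1/8)
-548*2*u(5)*S(3) = -548*2*(-1/8)*(-5) = -(-137)*(-5) = -548*5/4 = -685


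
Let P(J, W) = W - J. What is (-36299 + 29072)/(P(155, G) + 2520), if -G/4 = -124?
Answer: -7227/2861 ≈ -2.5260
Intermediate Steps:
G = 496 (G = -4*(-124) = 496)
(-36299 + 29072)/(P(155, G) + 2520) = (-36299 + 29072)/((496 - 1*155) + 2520) = -7227/((496 - 155) + 2520) = -7227/(341 + 2520) = -7227/2861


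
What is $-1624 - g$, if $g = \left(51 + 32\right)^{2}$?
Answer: $-8513$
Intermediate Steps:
$g = 6889$ ($g = 83^{2} = 6889$)
$-1624 - g = -1624 - 6889 = -8513$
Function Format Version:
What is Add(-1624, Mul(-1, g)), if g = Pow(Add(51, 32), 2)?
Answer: -8513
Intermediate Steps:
g = 6889 (g = Pow(83, 2) = 6889)
Add(-1624, Mul(-1, g)) = Add(-1624, Mul(-1, 6889)) = Add(-1624, -6889) = -8513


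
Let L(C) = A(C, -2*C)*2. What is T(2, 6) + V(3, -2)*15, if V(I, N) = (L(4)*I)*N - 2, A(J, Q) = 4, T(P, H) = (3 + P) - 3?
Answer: -748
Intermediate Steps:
T(P, H) = P
L(C) = 8 (L(C) = 4*2 = 8)
V(I, N) = -2 + 8*I*N (V(I, N) = (8*I)*N - 2 = 8*I*N - 2 = -2 + 8*I*N)
T(2, 6) + V(3, -2)*15 = 2 + (-2 + 8*3*(-2))*15 = 2 + (-2 - 48)*15 = 2 - 50*15 = 2 - 750 = -748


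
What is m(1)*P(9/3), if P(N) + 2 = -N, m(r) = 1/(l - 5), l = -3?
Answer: 5/8 ≈ 0.62500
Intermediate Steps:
m(r) = -⅛ (m(r) = 1/(-3 - 5) = 1/(-8) = -⅛)
P(N) = -2 - N
m(1)*P(9/3) = -(-2 - 9/3)/8 = -(-2 - 1*3)/8 = -(-2 - 3)/8 = -⅛*(-5) = 5/8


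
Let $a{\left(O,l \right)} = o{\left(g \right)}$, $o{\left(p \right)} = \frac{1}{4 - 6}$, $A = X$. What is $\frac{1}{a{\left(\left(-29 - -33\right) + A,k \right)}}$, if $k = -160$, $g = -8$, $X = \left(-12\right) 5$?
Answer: $-2$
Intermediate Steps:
$X = -60$
$A = -60$
$o{\left(p \right)} = - \frac{1}{2}$ ($o{\left(p \right)} = \frac{1}{-2} = - \frac{1}{2}$)
$a{\left(O,l \right)} = - \frac{1}{2}$
$\frac{1}{a{\left(\left(-29 - -33\right) + A,k \right)}} = \frac{1}{- \frac{1}{2}} = -2$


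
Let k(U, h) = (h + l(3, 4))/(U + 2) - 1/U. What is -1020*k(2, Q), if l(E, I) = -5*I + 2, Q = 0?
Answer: 5100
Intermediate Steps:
l(E, I) = 2 - 5*I
k(U, h) = -1/U + (-18 + h)/(2 + U) (k(U, h) = (h + (2 - 5*4))/(U + 2) - 1/U = (h + (2 - 20))/(2 + U) - 1/U = (h - 18)/(2 + U) - 1/U = (-18 + h)/(2 + U) - 1/U = -1/U + (-18 + h)/(2 + U))
-1020*k(2, Q) = -1020*(-2 - 19*2 + 2*0)/(2*(2 + 2)) = -510*(-2 - 38 + 0)/4 = -510*(-40)/4 = -1020*(-5) = 5100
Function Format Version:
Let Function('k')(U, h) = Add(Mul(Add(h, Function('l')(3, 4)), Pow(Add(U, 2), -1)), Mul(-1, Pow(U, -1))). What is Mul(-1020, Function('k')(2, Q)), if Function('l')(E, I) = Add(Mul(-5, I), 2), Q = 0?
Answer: 5100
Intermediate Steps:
Function('l')(E, I) = Add(2, Mul(-5, I))
Function('k')(U, h) = Add(Mul(-1, Pow(U, -1)), Mul(Pow(Add(2, U), -1), Add(-18, h))) (Function('k')(U, h) = Add(Mul(Add(h, Add(2, Mul(-5, 4))), Pow(Add(U, 2), -1)), Mul(-1, Pow(U, -1))) = Add(Mul(Add(h, Add(2, -20)), Pow(Add(2, U), -1)), Mul(-1, Pow(U, -1))) = Add(Mul(Add(h, -18), Pow(Add(2, U), -1)), Mul(-1, Pow(U, -1))) = Add(Mul(Add(-18, h), Pow(Add(2, U), -1)), Mul(-1, Pow(U, -1))) = Add(Mul(Pow(Add(2, U), -1), Add(-18, h)), Mul(-1, Pow(U, -1))) = Add(Mul(-1, Pow(U, -1)), Mul(Pow(Add(2, U), -1), Add(-18, h))))
Mul(-1020, Function('k')(2, Q)) = Mul(-1020, Mul(Pow(2, -1), Pow(Add(2, 2), -1), Add(-2, Mul(-19, 2), Mul(2, 0)))) = Mul(-1020, Mul(Rational(1, 2), Pow(4, -1), Add(-2, -38, 0))) = Mul(-1020, Mul(Rational(1, 2), Rational(1, 4), -40)) = Mul(-1020, -5) = 5100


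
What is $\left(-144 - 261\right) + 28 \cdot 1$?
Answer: $-377$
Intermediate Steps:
$\left(-144 - 261\right) + 28 \cdot 1 = -405 + 28 = -377$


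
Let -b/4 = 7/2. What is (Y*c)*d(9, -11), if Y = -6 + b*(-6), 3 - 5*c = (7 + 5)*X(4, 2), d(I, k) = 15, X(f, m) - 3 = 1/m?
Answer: -9126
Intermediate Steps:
X(f, m) = 3 + 1/m
b = -14 (b = -28/2 = -4*7/2 = -14)
c = -39/5 (c = 3/5 - (7 + 5)*(3 + 1/2)/5 = 3/5 - 12*(3 + 1/2)/5 = 3/5 - 12*7/(5*2) = 3/5 - 1/5*42 = 3/5 - 42/5 = -39/5 ≈ -7.8000)
Y = 78 (Y = -6 - 14*(-6) = -6 + 84 = 78)
(Y*c)*d(9, -11) = (78*(-39/5))*15 = -3042/5*15 = -9126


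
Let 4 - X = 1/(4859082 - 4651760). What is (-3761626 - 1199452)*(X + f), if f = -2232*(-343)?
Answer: -393715061292193101/103661 ≈ -3.7981e+12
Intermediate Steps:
f = 765576
X = 829287/207322 (X = 4 - 1/(4859082 - 4651760) = 4 - 1/207322 = 829287/207322 ≈ 4.0000)
(-3761626 - 1199452)*(X + f) = (-3761626 - 1199452)*(829287/207322 + 765576) = -4961078*158721576759/207322 = -393715061292193101/103661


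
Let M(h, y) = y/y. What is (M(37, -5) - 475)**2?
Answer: 224676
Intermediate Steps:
M(h, y) = 1
(M(37, -5) - 475)**2 = (1 - 475)**2 = (-474)**2 = 224676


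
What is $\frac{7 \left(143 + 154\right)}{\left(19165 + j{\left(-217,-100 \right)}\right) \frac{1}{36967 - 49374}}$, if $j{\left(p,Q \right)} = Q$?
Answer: $- \frac{8598051}{6355} \approx -1353.0$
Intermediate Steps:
$\frac{7 \left(143 + 154\right)}{\left(19165 + j{\left(-217,-100 \right)}\right) \frac{1}{36967 - 49374}} = \frac{7 \left(143 + 154\right)}{\left(19165 - 100\right) \frac{1}{36967 - 49374}} = \frac{7 \cdot 297}{19065 \frac{1}{-12407}} = \frac{2079}{19065 \left(- \frac{1}{12407}\right)} = \frac{2079}{- \frac{19065}{12407}} = 2079 \left(- \frac{12407}{19065}\right) = - \frac{8598051}{6355}$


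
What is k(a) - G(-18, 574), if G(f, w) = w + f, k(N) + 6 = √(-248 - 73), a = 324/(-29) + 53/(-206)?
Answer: -562 + I*√321 ≈ -562.0 + 17.916*I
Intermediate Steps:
a = -68281/5974 (a = 324*(-1/29) + 53*(-1/206) = -324/29 - 53/206 = -68281/5974 ≈ -11.430)
k(N) = -6 + I*√321 (k(N) = -6 + √(-248 - 73) = -6 + √(-321) = -6 + I*√321)
G(f, w) = f + w
k(a) - G(-18, 574) = (-6 + I*√321) - (-18 + 574) = (-6 + I*√321) - 1*556 = (-6 + I*√321) - 556 = -562 + I*√321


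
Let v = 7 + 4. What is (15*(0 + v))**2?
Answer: 27225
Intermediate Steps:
v = 11
(15*(0 + v))**2 = (15*(0 + 11))**2 = (15*11)**2 = 165**2 = 27225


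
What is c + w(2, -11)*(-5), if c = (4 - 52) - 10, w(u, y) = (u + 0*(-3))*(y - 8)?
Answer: 132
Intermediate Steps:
w(u, y) = u*(-8 + y) (w(u, y) = (u + 0)*(-8 + y) = u*(-8 + y))
c = -58 (c = -48 - 10 = -58)
c + w(2, -11)*(-5) = -58 + (2*(-8 - 11))*(-5) = -58 + (2*(-19))*(-5) = -58 - 38*(-5) = -58 + 190 = 132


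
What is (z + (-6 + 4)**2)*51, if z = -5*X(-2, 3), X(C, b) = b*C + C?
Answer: 2244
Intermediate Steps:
X(C, b) = C + C*b (X(C, b) = C*b + C = C + C*b)
z = 40 (z = -(-10)*(1 + 3) = -(-10)*4 = -5*(-8) = 40)
(z + (-6 + 4)**2)*51 = (40 + (-6 + 4)**2)*51 = (40 + (-2)**2)*51 = (40 + 4)*51 = 44*51 = 2244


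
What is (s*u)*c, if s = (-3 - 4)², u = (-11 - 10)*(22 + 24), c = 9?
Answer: -426006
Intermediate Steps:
u = -966 (u = -21*46 = -966)
s = 49 (s = (-7)² = 49)
(s*u)*c = (49*(-966))*9 = -47334*9 = -426006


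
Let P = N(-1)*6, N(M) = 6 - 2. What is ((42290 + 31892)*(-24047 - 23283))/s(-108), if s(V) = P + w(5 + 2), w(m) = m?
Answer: -3511034060/31 ≈ -1.1326e+8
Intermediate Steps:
N(M) = 4
P = 24 (P = 4*6 = 24)
s(V) = 31 (s(V) = 24 + (5 + 2) = 24 + 7 = 31)
((42290 + 31892)*(-24047 - 23283))/s(-108) = ((42290 + 31892)*(-24047 - 23283))/31 = (74182*(-47330))*(1/31) = -3511034060*1/31 = -3511034060/31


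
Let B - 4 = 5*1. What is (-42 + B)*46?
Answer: -1518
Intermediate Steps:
B = 9 (B = 4 + 5*1 = 4 + 5 = 9)
(-42 + B)*46 = (-42 + 9)*46 = -33*46 = -1518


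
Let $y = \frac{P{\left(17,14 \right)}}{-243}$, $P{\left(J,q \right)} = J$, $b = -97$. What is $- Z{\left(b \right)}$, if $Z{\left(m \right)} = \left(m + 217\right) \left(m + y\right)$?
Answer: $\frac{943520}{81} \approx 11648.0$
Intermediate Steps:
$y = - \frac{17}{243}$ ($y = \frac{17}{-243} = 17 \left(- \frac{1}{243}\right) = - \frac{17}{243} \approx -0.069959$)
$Z{\left(m \right)} = \left(217 + m\right) \left(- \frac{17}{243} + m\right)$ ($Z{\left(m \right)} = \left(m + 217\right) \left(m - \frac{17}{243}\right) = \left(217 + m\right) \left(- \frac{17}{243} + m\right)$)
$- Z{\left(b \right)} = - (- \frac{3689}{243} + \left(-97\right)^{2} + \frac{52714}{243} \left(-97\right)) = - (- \frac{3689}{243} + 9409 - \frac{5113258}{243}) = \left(-1\right) \left(- \frac{943520}{81}\right) = \frac{943520}{81}$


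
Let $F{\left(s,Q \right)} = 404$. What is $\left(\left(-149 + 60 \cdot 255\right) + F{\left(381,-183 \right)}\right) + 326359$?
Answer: $341914$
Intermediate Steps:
$\left(\left(-149 + 60 \cdot 255\right) + F{\left(381,-183 \right)}\right) + 326359 = \left(\left(-149 + 60 \cdot 255\right) + 404\right) + 326359 = \left(\left(-149 + 15300\right) + 404\right) + 326359 = \left(15151 + 404\right) + 326359 = 15555 + 326359 = 341914$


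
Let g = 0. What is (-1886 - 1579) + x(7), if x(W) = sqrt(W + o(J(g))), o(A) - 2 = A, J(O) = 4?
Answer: -3465 + sqrt(13) ≈ -3461.4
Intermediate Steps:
o(A) = 2 + A
x(W) = sqrt(6 + W) (x(W) = sqrt(W + (2 + 4)) = sqrt(W + 6) = sqrt(6 + W))
(-1886 - 1579) + x(7) = (-1886 - 1579) + sqrt(6 + 7) = -3465 + sqrt(13)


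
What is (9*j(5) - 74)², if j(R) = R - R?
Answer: 5476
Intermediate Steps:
j(R) = 0
(9*j(5) - 74)² = (9*0 - 74)² = (0 - 74)² = (-74)² = 5476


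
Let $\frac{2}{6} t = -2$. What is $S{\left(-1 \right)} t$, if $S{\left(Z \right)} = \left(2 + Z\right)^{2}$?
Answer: $-6$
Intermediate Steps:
$t = -6$ ($t = 3 \left(-2\right) = -6$)
$S{\left(-1 \right)} t = \left(2 - 1\right)^{2} \left(-6\right) = 1^{2} \left(-6\right) = 1 \left(-6\right) = -6$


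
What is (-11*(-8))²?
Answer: 7744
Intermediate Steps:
(-11*(-8))² = 88² = 7744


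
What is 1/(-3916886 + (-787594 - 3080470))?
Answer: -1/7784950 ≈ -1.2845e-7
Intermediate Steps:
1/(-3916886 + (-787594 - 3080470)) = 1/(-3916886 - 3868064) = 1/(-7784950) = -1/7784950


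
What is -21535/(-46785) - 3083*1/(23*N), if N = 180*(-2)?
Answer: 21503197/25825320 ≈ 0.83264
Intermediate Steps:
N = -360
-21535/(-46785) - 3083*1/(23*N) = -21535/(-46785) - 3083/((-360*23)) = -21535*(-1/46785) - 3083/(-8280) = 4307/9357 - 3083*(-1/8280) = 4307/9357 + 3083/8280 = 21503197/25825320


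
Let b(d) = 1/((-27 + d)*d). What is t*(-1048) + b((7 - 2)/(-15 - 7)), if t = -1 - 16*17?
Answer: 856881964/2995 ≈ 2.8610e+5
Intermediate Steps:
t = -273 (t = -1 - 272 = -273)
b(d) = 1/(d*(-27 + d))
t*(-1048) + b((7 - 2)/(-15 - 7)) = -273*(-1048) + 1/((((7 - 2)/(-15 - 7)))*(-27 + (7 - 2)/(-15 - 7))) = 286104 + 1/(((5/(-22)))*(-27 + 5/(-22))) = 286104 + 1/(((5*(-1/22)))*(-27 + 5*(-1/22))) = 286104 + 1/((-5/22)*(-27 - 5/22)) = 286104 - 22/(5*(-599/22)) = 286104 - 22/5*(-22/599) = 286104 + 484/2995 = 856881964/2995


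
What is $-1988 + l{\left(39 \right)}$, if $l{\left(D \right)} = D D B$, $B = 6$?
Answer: $7138$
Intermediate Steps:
$l{\left(D \right)} = 6 D^{2}$ ($l{\left(D \right)} = D D 6 = D^{2} \cdot 6 = 6 D^{2}$)
$-1988 + l{\left(39 \right)} = -1988 + 6 \cdot 39^{2} = -1988 + 6 \cdot 1521 = -1988 + 9126 = 7138$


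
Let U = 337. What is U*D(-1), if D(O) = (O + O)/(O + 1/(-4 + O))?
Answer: 1685/3 ≈ 561.67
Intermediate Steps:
D(O) = 2*O/(O + 1/(-4 + O)) (D(O) = (2*O)/(O + 1/(-4 + O)) = 2*O/(O + 1/(-4 + O)))
U*D(-1) = 337*(2*(-1)*(-4 - 1)/(1 + (-1)² - 4*(-1))) = 337*(2*(-1)*(-5)/(1 + 1 + 4)) = 337*(2*(-1)*(-5)/6) = 337*(2*(-1)*(⅙)*(-5)) = 337*(5/3) = 1685/3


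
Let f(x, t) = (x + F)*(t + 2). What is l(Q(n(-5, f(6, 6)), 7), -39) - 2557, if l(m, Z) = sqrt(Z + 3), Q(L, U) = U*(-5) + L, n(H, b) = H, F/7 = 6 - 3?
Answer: -2557 + 6*I ≈ -2557.0 + 6.0*I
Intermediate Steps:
F = 21 (F = 7*(6 - 3) = 7*3 = 21)
f(x, t) = (2 + t)*(21 + x) (f(x, t) = (x + 21)*(t + 2) = (21 + x)*(2 + t) = (2 + t)*(21 + x))
Q(L, U) = L - 5*U (Q(L, U) = -5*U + L = L - 5*U)
l(m, Z) = sqrt(3 + Z)
l(Q(n(-5, f(6, 6)), 7), -39) - 2557 = sqrt(3 - 39) - 2557 = sqrt(-36) - 2557 = 6*I - 2557 = -2557 + 6*I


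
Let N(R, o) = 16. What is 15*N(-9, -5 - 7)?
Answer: 240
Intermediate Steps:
15*N(-9, -5 - 7) = 15*16 = 240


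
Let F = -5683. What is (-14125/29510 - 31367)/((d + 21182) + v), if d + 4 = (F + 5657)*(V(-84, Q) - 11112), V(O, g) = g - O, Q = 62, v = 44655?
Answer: -185130859/2071300998 ≈ -0.089379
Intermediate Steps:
d = 285112 (d = -4 + (-5683 + 5657)*((62 - 1*(-84)) - 11112) = -4 - 26*((62 + 84) - 11112) = -4 - 26*(146 - 11112) = -4 - 26*(-10966) = -4 + 285116 = 285112)
(-14125/29510 - 31367)/((d + 21182) + v) = (-14125/29510 - 31367)/((285112 + 21182) + 44655) = (-14125*1/29510 - 31367)/(306294 + 44655) = (-2825/5902 - 31367)/350949 = -185130859/5902*1/350949 = -185130859/2071300998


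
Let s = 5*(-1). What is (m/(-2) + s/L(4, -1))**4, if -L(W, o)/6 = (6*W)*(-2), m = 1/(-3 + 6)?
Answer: 7890481/6879707136 ≈ 0.0011469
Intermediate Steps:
m = 1/3 ≈ 0.33333
L(W, o) = 72*W (L(W, o) = -6*6*W*(-2) = -(-72)*W = 72*W)
s = -5
(m/(-2) + s/L(4, -1))**4 = ((1/3)/(-2) - 5/(72*4))**4 = ((1/3)*(-1/2) - 5/288)**4 = (-1/6 - 5*1/288)**4 = (-1/6 - 5/288)**4 = (-53/288)**4 = 7890481/6879707136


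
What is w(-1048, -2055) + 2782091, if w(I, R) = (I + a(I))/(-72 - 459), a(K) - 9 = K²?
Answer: 492064352/177 ≈ 2.7800e+6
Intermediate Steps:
a(K) = 9 + K²
w(I, R) = -1/59 - I/531 - I²/531 (w(I, R) = (I + (9 + I²))/(-72 - 459) = (9 + I + I²)/(-531) = (9 + I + I²)*(-1/531) = -1/59 - I/531 - I²/531)
w(-1048, -2055) + 2782091 = (-1/59 - 1/531*(-1048) - 1/531*(-1048)²) + 2782091 = (-1/59 + 1048/531 - 1/531*1098304) + 2782091 = (-1/59 + 1048/531 - 1098304/531) + 2782091 = -365755/177 + 2782091 = 492064352/177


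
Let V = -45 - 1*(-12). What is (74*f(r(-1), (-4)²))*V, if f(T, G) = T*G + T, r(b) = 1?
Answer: -41514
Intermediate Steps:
V = -33 (V = -45 + 12 = -33)
f(T, G) = T + G*T (f(T, G) = G*T + T = T + G*T)
(74*f(r(-1), (-4)²))*V = (74*(1*(1 + (-4)²)))*(-33) = (74*(1*(1 + 16)))*(-33) = (74*(1*17))*(-33) = (74*17)*(-33) = 1258*(-33) = -41514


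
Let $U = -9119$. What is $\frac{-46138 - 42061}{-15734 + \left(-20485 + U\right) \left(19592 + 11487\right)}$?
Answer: $\frac{88199}{920078450} \approx 9.586 \cdot 10^{-5}$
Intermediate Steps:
$\frac{-46138 - 42061}{-15734 + \left(-20485 + U\right) \left(19592 + 11487\right)} = \frac{-46138 - 42061}{-15734 + \left(-20485 - 9119\right) \left(19592 + 11487\right)} = - \frac{88199}{-15734 - 920062716} = - \frac{88199}{-920078450} = \left(-88199\right) \left(- \frac{1}{920078450}\right) = \frac{88199}{920078450}$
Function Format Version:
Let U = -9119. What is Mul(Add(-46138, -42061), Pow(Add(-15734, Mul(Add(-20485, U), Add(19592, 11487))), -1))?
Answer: Rational(88199, 920078450) ≈ 9.5860e-5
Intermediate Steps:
Mul(Add(-46138, -42061), Pow(Add(-15734, Mul(Add(-20485, U), Add(19592, 11487))), -1)) = Mul(Add(-46138, -42061), Pow(Add(-15734, Mul(Add(-20485, -9119), Add(19592, 11487))), -1)) = Mul(-88199, Pow(Add(-15734, Mul(-29604, 31079)), -1)) = Mul(-88199, Pow(Add(-15734, -920062716), -1)) = Mul(-88199, Pow(-920078450, -1)) = Mul(-88199, Rational(-1, 920078450)) = Rational(88199, 920078450)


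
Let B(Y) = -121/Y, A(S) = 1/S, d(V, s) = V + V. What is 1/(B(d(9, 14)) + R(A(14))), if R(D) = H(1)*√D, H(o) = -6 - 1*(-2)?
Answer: -15246/99895 + 648*√14/99895 ≈ -0.12835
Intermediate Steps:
d(V, s) = 2*V
H(o) = -4 (H(o) = -6 + 2 = -4)
R(D) = -4*√D
1/(B(d(9, 14)) + R(A(14))) = 1/(-121/(2*9) - 4*√14/14) = 1/(-121/18 - 2*√14/7)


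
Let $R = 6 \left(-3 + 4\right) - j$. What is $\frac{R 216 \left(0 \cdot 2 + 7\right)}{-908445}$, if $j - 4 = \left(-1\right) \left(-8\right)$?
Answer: $\frac{3024}{302815} \approx 0.0099863$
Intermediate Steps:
$j = 12$ ($j = 4 - -8 = 4 + 8 = 12$)
$R = -6$ ($R = 6 \left(-3 + 4\right) - 12 = 6 \cdot 1 - 12 = 6 - 12 = -6$)
$\frac{R 216 \left(0 \cdot 2 + 7\right)}{-908445} = \frac{\left(-6\right) 216 \left(0 \cdot 2 + 7\right)}{-908445} = - 1296 \left(0 + 7\right) \left(- \frac{1}{908445}\right) = \left(-1296\right) 7 \left(- \frac{1}{908445}\right) = \left(-9072\right) \left(- \frac{1}{908445}\right) = \frac{3024}{302815}$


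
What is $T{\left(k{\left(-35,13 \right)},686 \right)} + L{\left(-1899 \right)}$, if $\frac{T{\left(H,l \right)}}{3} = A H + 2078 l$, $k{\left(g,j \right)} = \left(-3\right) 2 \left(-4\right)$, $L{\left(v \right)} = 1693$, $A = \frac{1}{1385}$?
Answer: $\frac{5925330617}{1385} \approx 4.2782 \cdot 10^{6}$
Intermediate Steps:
$A = \frac{1}{1385} \approx 0.00072202$
$k{\left(g,j \right)} = 24$ ($k{\left(g,j \right)} = \left(-6\right) \left(-4\right) = 24$)
$T{\left(H,l \right)} = 6234 l + \frac{3 H}{1385}$ ($T{\left(H,l \right)} = 3 \left(\frac{H}{1385} + 2078 l\right) = 3 \left(2078 l + \frac{H}{1385}\right) = 6234 l + \frac{3 H}{1385}$)
$T{\left(k{\left(-35,13 \right)},686 \right)} + L{\left(-1899 \right)} = \left(6234 \cdot 686 + \frac{3}{1385} \cdot 24\right) + 1693 = \left(4276524 + \frac{72}{1385}\right) + 1693 = \frac{5922985812}{1385} + 1693 = \frac{5925330617}{1385}$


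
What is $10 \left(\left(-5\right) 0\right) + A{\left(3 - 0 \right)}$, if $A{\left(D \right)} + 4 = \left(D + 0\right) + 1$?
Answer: $0$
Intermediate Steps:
$A{\left(D \right)} = -3 + D$ ($A{\left(D \right)} = -4 + \left(\left(D + 0\right) + 1\right) = -4 + \left(D + 1\right) = -4 + \left(1 + D\right) = -3 + D$)
$10 \left(\left(-5\right) 0\right) + A{\left(3 - 0 \right)} = 10 \left(\left(-5\right) 0\right) + \left(-3 + \left(3 - 0\right)\right) = 10 \cdot 0 + \left(-3 + \left(3 + 0\right)\right) = 0 + \left(-3 + 3\right) = 0 + 0 = 0$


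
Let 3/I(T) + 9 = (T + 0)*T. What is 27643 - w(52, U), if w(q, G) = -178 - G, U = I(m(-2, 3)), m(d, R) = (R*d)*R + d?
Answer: 10878014/391 ≈ 27821.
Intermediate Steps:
m(d, R) = d + d*R² (m(d, R) = d*R² + d = d + d*R²)
I(T) = 3/(-9 + T²) (I(T) = 3/(-9 + (T + 0)*T) = 3/(-9 + T*T) = 3/(-9 + T²))
U = 3/391 (U = 3/(-9 + (-2*(1 + 3²))²) = 3/(-9 + (-2*(1 + 9))²) = 3/(-9 + (-2*10)²) = 3/(-9 + (-20)²) = 3/(-9 + 400) = 3/391 ≈ 0.0076726)
27643 - w(52, U) = 27643 - (-178 - 1*3/391) = 27643 - (-178 - 3/391) = 27643 - 1*(-69601/391) = 27643 + 69601/391 = 10878014/391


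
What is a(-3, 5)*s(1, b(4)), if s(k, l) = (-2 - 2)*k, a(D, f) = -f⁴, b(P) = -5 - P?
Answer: 2500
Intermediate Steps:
s(k, l) = -4*k
a(-3, 5)*s(1, b(4)) = (-1*5⁴)*(-4*1) = -1*625*(-4) = -625*(-4) = 2500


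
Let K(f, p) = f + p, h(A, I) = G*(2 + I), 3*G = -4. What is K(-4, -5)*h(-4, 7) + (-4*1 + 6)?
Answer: 110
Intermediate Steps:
G = -4/3 (G = (⅓)*(-4) = -4/3 ≈ -1.3333)
h(A, I) = -8/3 - 4*I/3 (h(A, I) = -4*(2 + I)/3 = -8/3 - 4*I/3)
K(-4, -5)*h(-4, 7) + (-4*1 + 6) = (-4 - 5)*(-8/3 - 4/3*7) + (-4*1 + 6) = -9*(-8/3 - 28/3) + (-4 + 6) = -9*(-12) + 2 = 108 + 2 = 110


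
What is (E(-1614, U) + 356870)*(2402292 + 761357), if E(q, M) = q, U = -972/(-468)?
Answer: 1123905289144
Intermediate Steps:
U = 27/13 (U = -972*(-1/468) = 27/13 ≈ 2.0769)
(E(-1614, U) + 356870)*(2402292 + 761357) = (-1614 + 356870)*(2402292 + 761357) = 355256*3163649 = 1123905289144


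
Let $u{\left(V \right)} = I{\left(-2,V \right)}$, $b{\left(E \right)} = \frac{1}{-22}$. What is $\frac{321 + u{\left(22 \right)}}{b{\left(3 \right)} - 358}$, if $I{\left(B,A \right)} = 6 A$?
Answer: $- \frac{9966}{7877} \approx -1.2652$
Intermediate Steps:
$b{\left(E \right)} = - \frac{1}{22}$
$u{\left(V \right)} = 6 V$
$\frac{321 + u{\left(22 \right)}}{b{\left(3 \right)} - 358} = \frac{321 + 6 \cdot 22}{- \frac{1}{22} - 358} = \frac{321 + 132}{- \frac{7877}{22}} = 453 \left(- \frac{22}{7877}\right) = - \frac{9966}{7877}$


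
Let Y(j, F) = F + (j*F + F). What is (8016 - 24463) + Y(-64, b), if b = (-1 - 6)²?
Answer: -19485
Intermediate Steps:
b = 49 (b = (-7)² = 49)
Y(j, F) = 2*F + F*j (Y(j, F) = F + (F*j + F) = F + (F + F*j) = 2*F + F*j)
(8016 - 24463) + Y(-64, b) = (8016 - 24463) + 49*(2 - 64) = -16447 + 49*(-62) = -16447 - 3038 = -19485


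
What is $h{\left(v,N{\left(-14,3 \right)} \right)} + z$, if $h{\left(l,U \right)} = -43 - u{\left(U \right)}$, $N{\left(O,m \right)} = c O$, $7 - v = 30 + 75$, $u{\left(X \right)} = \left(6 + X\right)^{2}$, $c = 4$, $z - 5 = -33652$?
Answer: $-36190$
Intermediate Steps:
$z = -33647$ ($z = 5 - 33652 = -33647$)
$v = -98$ ($v = 7 - \left(30 + 75\right) = 7 - 105 = -98$)
$N{\left(O,m \right)} = 4 O$
$h{\left(l,U \right)} = -43 - \left(6 + U\right)^{2}$
$h{\left(v,N{\left(-14,3 \right)} \right)} + z = \left(-43 - \left(6 + 4 \left(-14\right)\right)^{2}\right) - 33647 = \left(-43 - \left(6 - 56\right)^{2}\right) - 33647 = \left(-43 - \left(-50\right)^{2}\right) - 33647 = \left(-43 - 2500\right) - 33647 = -2543 - 33647 = -36190$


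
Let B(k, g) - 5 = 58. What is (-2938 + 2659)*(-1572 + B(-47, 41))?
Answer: 421011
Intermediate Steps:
B(k, g) = 63 (B(k, g) = 5 + 58 = 63)
(-2938 + 2659)*(-1572 + B(-47, 41)) = (-2938 + 2659)*(-1572 + 63) = -279*(-1509) = 421011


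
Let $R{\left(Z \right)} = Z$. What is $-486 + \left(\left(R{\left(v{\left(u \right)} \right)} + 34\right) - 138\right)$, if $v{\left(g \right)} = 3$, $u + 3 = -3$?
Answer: $-587$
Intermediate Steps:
$u = -6$ ($u = -3 - 3 = -6$)
$-486 + \left(\left(R{\left(v{\left(u \right)} \right)} + 34\right) - 138\right) = -486 + \left(\left(3 + 34\right) - 138\right) = -486 + \left(37 - 138\right) = -486 - 101 = -587$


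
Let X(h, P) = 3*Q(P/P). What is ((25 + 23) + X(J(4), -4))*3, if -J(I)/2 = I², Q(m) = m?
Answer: 153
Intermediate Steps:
J(I) = -2*I²
X(h, P) = 3 (X(h, P) = 3*(P/P) = 3*1 = 3)
((25 + 23) + X(J(4), -4))*3 = ((25 + 23) + 3)*3 = (48 + 3)*3 = 51*3 = 153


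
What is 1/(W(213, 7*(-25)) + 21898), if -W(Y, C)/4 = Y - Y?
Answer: 1/21898 ≈ 4.5666e-5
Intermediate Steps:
W(Y, C) = 0 (W(Y, C) = -4*(Y - Y) = -4*0 = 0)
1/(W(213, 7*(-25)) + 21898) = 1/(0 + 21898) = 1/21898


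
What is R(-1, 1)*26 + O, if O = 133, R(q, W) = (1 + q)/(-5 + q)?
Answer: 133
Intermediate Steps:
R(q, W) = (1 + q)/(-5 + q)
R(-1, 1)*26 + O = ((1 - 1)/(-5 - 1))*26 + 133 = (0/(-6))*26 + 133 = -⅙*0*26 + 133 = 0*26 + 133 = 0 + 133 = 133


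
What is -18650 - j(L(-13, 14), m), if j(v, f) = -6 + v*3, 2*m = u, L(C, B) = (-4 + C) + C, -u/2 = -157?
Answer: -18554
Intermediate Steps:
u = 314 (u = -2*(-157) = 314)
L(C, B) = -4 + 2*C
m = 157 (m = (½)*314 = 157)
j(v, f) = -6 + 3*v
-18650 - j(L(-13, 14), m) = -18650 - (-6 + 3*(-4 + 2*(-13))) = -18650 - (-6 + 3*(-4 - 26)) = -18650 - (-6 + 3*(-30)) = -18650 - (-6 - 90) = -18650 - 1*(-96) = -18650 + 96 = -18554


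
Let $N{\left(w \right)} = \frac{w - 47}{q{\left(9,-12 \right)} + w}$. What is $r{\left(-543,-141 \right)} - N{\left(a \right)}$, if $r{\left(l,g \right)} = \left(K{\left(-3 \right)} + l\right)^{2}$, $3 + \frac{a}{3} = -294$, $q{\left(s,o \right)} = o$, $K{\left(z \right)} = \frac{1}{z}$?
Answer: $\frac{114246298}{387} \approx 2.9521 \cdot 10^{5}$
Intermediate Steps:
$a = -891$ ($a = -9 + 3 \left(-294\right) = -9 - 882 = -891$)
$N{\left(w \right)} = \frac{-47 + w}{-12 + w}$ ($N{\left(w \right)} = \frac{w - 47}{-12 + w} = \frac{-47 + w}{-12 + w}$)
$r{\left(l,g \right)} = \left(- \frac{1}{3} + l\right)^{2}$ ($r{\left(l,g \right)} = \left(\frac{1}{-3} + l\right)^{2} = \left(- \frac{1}{3} + l\right)^{2}$)
$r{\left(-543,-141 \right)} - N{\left(a \right)} = \frac{\left(-1 + 3 \left(-543\right)\right)^{2}}{9} - \frac{-47 - 891}{-12 - 891} = \frac{\left(-1 - 1629\right)^{2}}{9} - \frac{1}{-903} \left(-938\right) = \frac{\left(-1630\right)^{2}}{9} - \left(- \frac{1}{903}\right) \left(-938\right) = \frac{1}{9} \cdot 2656900 - \frac{134}{129} = \frac{2656900}{9} - \frac{134}{129} = \frac{114246298}{387}$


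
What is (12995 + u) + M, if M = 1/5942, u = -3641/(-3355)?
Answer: 23552935557/1812310 ≈ 12996.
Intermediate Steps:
u = 331/305 (u = -3641*(-1/3355) = 331/305 ≈ 1.0852)
M = 1/5942 ≈ 0.00016829
(12995 + u) + M = (12995 + 331/305) + 1/5942 = 3963806/305 + 1/5942 = 23552935557/1812310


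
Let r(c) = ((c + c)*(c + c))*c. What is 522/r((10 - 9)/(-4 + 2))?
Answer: -1044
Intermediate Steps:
r(c) = 4*c³ (r(c) = ((2*c)*(2*c))*c = (4*c²)*c = 4*c³)
522/r((10 - 9)/(-4 + 2)) = 522/((4*((10 - 9)/(-4 + 2))³)) = 522/((4*(1/(-2))³)) = 522/((4*(1*(-½))³)) = 522/((4*(-½)³)) = 522/((4*(-⅛))) = 522/(-½) = 522*(-2) = -1044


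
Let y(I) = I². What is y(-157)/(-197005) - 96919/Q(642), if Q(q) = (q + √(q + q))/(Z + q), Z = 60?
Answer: -268073442941/2521664 + 11339523*√321/34240 ≈ -1.0037e+5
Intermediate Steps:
Q(q) = (q + √2*√q)/(60 + q) (Q(q) = (q + √(q + q))/(60 + q) = (q + √(2*q))/(60 + q) = (q + √2*√q)/(60 + q))
y(-157)/(-197005) - 96919/Q(642) = (-157)²/(-197005) - 96919*(60 + 642)/(642 + √2*√642) = 24649*(-1/197005) - 96919*702/(642 + 2*√321) = -24649/197005 - 96919*702/(642 + 2*√321) = -24649/197005 - 96919/(107/117 + √321/351)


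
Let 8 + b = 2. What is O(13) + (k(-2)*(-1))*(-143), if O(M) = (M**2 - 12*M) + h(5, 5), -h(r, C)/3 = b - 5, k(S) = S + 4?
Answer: 332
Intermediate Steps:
b = -6 (b = -8 + 2 = -6)
k(S) = 4 + S
h(r, C) = 33 (h(r, C) = -3*(-6 - 5) = -3*(-11) = 33)
O(M) = 33 + M**2 - 12*M (O(M) = (M**2 - 12*M) + 33 = 33 + M**2 - 12*M)
O(13) + (k(-2)*(-1))*(-143) = (33 + 13**2 - 12*13) + ((4 - 2)*(-1))*(-143) = (33 + 169 - 156) + (2*(-1))*(-143) = 46 - 2*(-143) = 46 + 286 = 332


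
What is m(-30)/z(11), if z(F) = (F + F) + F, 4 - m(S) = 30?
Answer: -26/33 ≈ -0.78788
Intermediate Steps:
m(S) = -26 (m(S) = 4 - 1*30 = 4 - 30 = -26)
z(F) = 3*F (z(F) = 2*F + F = 3*F)
m(-30)/z(11) = -26/(3*11) = -26/33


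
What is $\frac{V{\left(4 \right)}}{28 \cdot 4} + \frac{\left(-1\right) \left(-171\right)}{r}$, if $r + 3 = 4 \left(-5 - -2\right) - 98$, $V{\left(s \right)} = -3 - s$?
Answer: $- \frac{2849}{1808} \approx -1.5758$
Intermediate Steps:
$r = -113$ ($r = -3 - \left(98 - 4 \left(-5 - -2\right)\right) = -3 - \left(98 - 4 \left(-5 + 2\right)\right) = -3 + \left(4 \left(-3\right) - 98\right) = -3 - 110 = -113$)
$\frac{V{\left(4 \right)}}{28 \cdot 4} + \frac{\left(-1\right) \left(-171\right)}{r} = \frac{-3 - 4}{28 \cdot 4} + \frac{\left(-1\right) \left(-171\right)}{-113} = \frac{-3 - 4}{112} + 171 \left(- \frac{1}{113}\right) = \left(-7\right) \frac{1}{112} - \frac{171}{113} = - \frac{1}{16} - \frac{171}{113} = - \frac{2849}{1808}$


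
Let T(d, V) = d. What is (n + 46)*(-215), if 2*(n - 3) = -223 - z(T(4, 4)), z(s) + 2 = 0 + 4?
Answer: 27305/2 ≈ 13653.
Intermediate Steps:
z(s) = 2 (z(s) = -2 + (0 + 4) = -2 + 4 = 2)
n = -219/2 (n = 3 + (-223 - 1*2)/2 = 3 + (-223 - 2)/2 = 3 + (½)*(-225) = 3 - 225/2 = -219/2 ≈ -109.50)
(n + 46)*(-215) = (-219/2 + 46)*(-215) = -127/2*(-215) = 27305/2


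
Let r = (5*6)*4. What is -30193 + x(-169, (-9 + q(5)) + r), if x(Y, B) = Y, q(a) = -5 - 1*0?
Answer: -30362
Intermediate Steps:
q(a) = -5 (q(a) = -5 + 0 = -5)
r = 120 (r = 30*4 = 120)
-30193 + x(-169, (-9 + q(5)) + r) = -30193 - 169 = -30362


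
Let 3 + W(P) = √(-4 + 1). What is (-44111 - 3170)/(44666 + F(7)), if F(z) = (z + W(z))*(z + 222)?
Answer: -55260578/53278873 + 832873*I*√3/159836619 ≈ -1.0372 + 0.0090253*I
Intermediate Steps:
W(P) = -3 + I*√3 (W(P) = -3 + √(-4 + 1) = -3 + √(-3) = -3 + I*√3)
F(z) = (222 + z)*(-3 + z + I*√3) (F(z) = (z + (-3 + I*√3))*(z + 222) = (-3 + z + I*√3)*(222 + z) = (222 + z)*(-3 + z + I*√3))
(-44111 - 3170)/(44666 + F(7)) = (-44111 - 3170)/(44666 + (-666 + 7² + 219*7 + 222*I*√3 + I*7*√3)) = -47281/(44666 + (-666 + 49 + 1533 + 222*I*√3 + 7*I*√3)) = -47281/(44666 + (916 + 229*I*√3)) = -47281/(45582 + 229*I*√3)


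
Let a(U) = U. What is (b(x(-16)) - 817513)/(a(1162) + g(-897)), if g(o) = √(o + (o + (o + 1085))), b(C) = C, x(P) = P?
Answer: -474984349/675925 + 817529*I*√1606/1351850 ≈ -702.72 + 24.235*I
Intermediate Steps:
g(o) = √(1085 + 3*o) (g(o) = √(o + (o + (1085 + o))) = √(o + (1085 + 2*o)) = √(1085 + 3*o))
(b(x(-16)) - 817513)/(a(1162) + g(-897)) = (-16 - 817513)/(1162 + √(1085 + 3*(-897))) = -817529/(1162 + √(1085 - 2691)) = -817529/(1162 + √(-1606)) = -817529/(1162 + I*√1606)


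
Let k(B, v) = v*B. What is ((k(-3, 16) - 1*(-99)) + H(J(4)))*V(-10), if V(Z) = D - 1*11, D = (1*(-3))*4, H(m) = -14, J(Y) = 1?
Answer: -851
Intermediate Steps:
k(B, v) = B*v
D = -12 (D = -3*4 = -12)
V(Z) = -23 (V(Z) = -12 - 1*11 = -12 - 11 = -23)
((k(-3, 16) - 1*(-99)) + H(J(4)))*V(-10) = ((-3*16 - 1*(-99)) - 14)*(-23) = ((-48 + 99) - 14)*(-23) = (51 - 14)*(-23) = 37*(-23) = -851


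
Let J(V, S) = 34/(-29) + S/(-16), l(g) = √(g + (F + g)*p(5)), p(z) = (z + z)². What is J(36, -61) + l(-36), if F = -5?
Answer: 1225/464 + 2*I*√1034 ≈ 2.6401 + 64.312*I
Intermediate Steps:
p(z) = 4*z² (p(z) = (2*z)² = 4*z²)
l(g) = √(-500 + 101*g) (l(g) = √(g + (-5 + g)*(4*5²)) = √(g + (-5 + g)*(4*25)) = √(g + (-5 + g)*100) = √(g + (-500 + 100*g)) = √(-500 + 101*g))
J(V, S) = -34/29 - S/16 (J(V, S) = 34*(-1/29) + S*(-1/16) = -34/29 - S/16)
J(36, -61) + l(-36) = (-34/29 - 1/16*(-61)) + √(-500 + 101*(-36)) = (-34/29 + 61/16) + √(-500 - 3636) = 1225/464 + √(-4136) = 1225/464 + 2*I*√1034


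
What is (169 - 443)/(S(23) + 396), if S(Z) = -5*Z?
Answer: -274/281 ≈ -0.97509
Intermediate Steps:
(169 - 443)/(S(23) + 396) = (169 - 443)/(-5*23 + 396) = -274/(-115 + 396) = -274/281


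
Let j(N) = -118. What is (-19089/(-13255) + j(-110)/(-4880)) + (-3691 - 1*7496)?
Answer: -72352966439/6468440 ≈ -11186.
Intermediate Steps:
(-19089/(-13255) + j(-110)/(-4880)) + (-3691 - 1*7496) = (-19089/(-13255) - 118/(-4880)) + (-3691 - 1*7496) = (-19089*(-1/13255) - 118*(-1/4880)) + (-3691 - 7496) = (19089/13255 + 59/2440) - 11187 = 9471841/6468440 - 11187 = -72352966439/6468440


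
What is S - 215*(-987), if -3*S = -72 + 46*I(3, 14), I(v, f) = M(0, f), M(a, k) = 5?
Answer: 636457/3 ≈ 2.1215e+5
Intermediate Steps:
I(v, f) = 5
S = -158/3 (S = -(-72 + 46*5)/3 = -(-72 + 230)/3 = -⅓*158 = -158/3 ≈ -52.667)
S - 215*(-987) = -158/3 - 215*(-987) = -158/3 + 212205 = 636457/3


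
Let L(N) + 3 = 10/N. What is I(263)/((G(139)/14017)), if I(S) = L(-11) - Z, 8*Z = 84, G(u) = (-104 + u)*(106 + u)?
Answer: -4443389/188650 ≈ -23.554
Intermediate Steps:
Z = 21/2 (Z = (⅛)*84 = 21/2 ≈ 10.500)
L(N) = -3 + 10/N
I(S) = -317/22 (I(S) = (-3 + 10/(-11)) - 1*21/2 = (-3 + 10*(-1/11)) - 21/2 = (-3 - 10/11) - 21/2 = -43/11 - 21/2 = -317/22)
I(263)/((G(139)/14017)) = -317*14017/(-11024 + 139² + 2*139)/22 = -317*14017/(-11024 + 19321 + 278)/22 = -317/(22*(8575*(1/14017))) = -317/(22*8575/14017) = -317/22*14017/8575 = -4443389/188650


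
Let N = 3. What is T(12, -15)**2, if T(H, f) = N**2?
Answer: 81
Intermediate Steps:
T(H, f) = 9 (T(H, f) = 3**2 = 9)
T(12, -15)**2 = 9**2 = 81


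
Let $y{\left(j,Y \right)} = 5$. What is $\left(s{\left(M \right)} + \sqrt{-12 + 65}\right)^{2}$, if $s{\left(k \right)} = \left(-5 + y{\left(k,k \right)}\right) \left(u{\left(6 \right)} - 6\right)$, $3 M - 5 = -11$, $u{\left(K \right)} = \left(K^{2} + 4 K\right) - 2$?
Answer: $53$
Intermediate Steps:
$u{\left(K \right)} = -2 + K^{2} + 4 K$
$M = -2$ ($M = \frac{5}{3} + \frac{1}{3} \left(-11\right) = \frac{5}{3} - \frac{11}{3} = -2$)
$s{\left(k \right)} = 0$ ($s{\left(k \right)} = \left(-5 + 5\right) \left(\left(-2 + 6^{2} + 4 \cdot 6\right) - 6\right) = 0 \left(\left(-2 + 36 + 24\right) - 6\right) = 0 \left(58 - 6\right) = 0 \cdot 52 = 0$)
$\left(s{\left(M \right)} + \sqrt{-12 + 65}\right)^{2} = \left(0 + \sqrt{-12 + 65}\right)^{2} = \left(0 + \sqrt{53}\right)^{2} = \left(\sqrt{53}\right)^{2} = 53$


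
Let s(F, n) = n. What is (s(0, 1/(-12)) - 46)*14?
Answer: -3871/6 ≈ -645.17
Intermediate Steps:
(s(0, 1/(-12)) - 46)*14 = (1/(-12) - 46)*14 = (-1/12 - 46)*14 = -553/12*14 = -3871/6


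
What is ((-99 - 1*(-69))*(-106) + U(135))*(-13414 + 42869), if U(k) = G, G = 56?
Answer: 95316380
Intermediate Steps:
U(k) = 56
((-99 - 1*(-69))*(-106) + U(135))*(-13414 + 42869) = ((-99 - 1*(-69))*(-106) + 56)*(-13414 + 42869) = ((-99 + 69)*(-106) + 56)*29455 = (-30*(-106) + 56)*29455 = (3180 + 56)*29455 = 3236*29455 = 95316380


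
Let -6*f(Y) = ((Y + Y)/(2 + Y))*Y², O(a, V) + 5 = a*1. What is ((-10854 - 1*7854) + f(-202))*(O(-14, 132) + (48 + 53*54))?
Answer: -7034962291/75 ≈ -9.3800e+7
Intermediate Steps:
O(a, V) = -5 + a (O(a, V) = -5 + a*1 = -5 + a)
f(Y) = -Y³/(3*(2 + Y)) (f(Y) = -(Y + Y)/(2 + Y)*Y²/6 = -(2*Y)/(2 + Y)*Y²/6 = -2*Y/(2 + Y)*Y²/6 = -Y³/(3*(2 + Y)))
((-10854 - 1*7854) + f(-202))*(O(-14, 132) + (48 + 53*54)) = ((-10854 - 1*7854) - 1*(-202)³/(6 + 3*(-202)))*((-5 - 14) + (48 + 53*54)) = ((-10854 - 7854) - 1*(-8242408)/(6 - 606))*(-19 + (48 + 2862)) = (-18708 - 1*(-8242408)/(-600))*(-19 + 2910) = (-18708 - 1*(-8242408)*(-1/600))*2891 = (-18708 - 1030301/75)*2891 = -2433401/75*2891 = -7034962291/75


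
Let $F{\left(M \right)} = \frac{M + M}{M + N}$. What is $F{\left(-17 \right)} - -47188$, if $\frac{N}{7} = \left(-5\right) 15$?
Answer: $\frac{12787965}{271} \approx 47188.0$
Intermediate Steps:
$N = -525$ ($N = 7 \left(\left(-5\right) 15\right) = 7 \left(-75\right) = -525$)
$F{\left(M \right)} = \frac{2 M}{-525 + M}$ ($F{\left(M \right)} = \frac{M + M}{M - 525} = \frac{2 M}{-525 + M}$)
$F{\left(-17 \right)} - -47188 = 2 \left(-17\right) \frac{1}{-525 - 17} - -47188 = 2 \left(-17\right) \frac{1}{-542} + 47188 = 2 \left(-17\right) \left(- \frac{1}{542}\right) + 47188 = \frac{17}{271} + 47188 = \frac{12787965}{271}$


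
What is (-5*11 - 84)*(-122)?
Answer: 16958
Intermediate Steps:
(-5*11 - 84)*(-122) = (-55 - 84)*(-122) = -139*(-122) = 16958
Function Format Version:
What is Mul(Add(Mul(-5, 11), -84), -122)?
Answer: 16958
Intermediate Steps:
Mul(Add(Mul(-5, 11), -84), -122) = Mul(Add(-55, -84), -122) = Mul(-139, -122) = 16958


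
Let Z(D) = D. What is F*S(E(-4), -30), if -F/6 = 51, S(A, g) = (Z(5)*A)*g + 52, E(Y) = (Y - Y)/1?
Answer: -15912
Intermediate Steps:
E(Y) = 0 (E(Y) = 0*1 = 0)
S(A, g) = 52 + 5*A*g (S(A, g) = (5*A)*g + 52 = 5*A*g + 52 = 52 + 5*A*g)
F = -306 (F = -6*51 = -306)
F*S(E(-4), -30) = -306*(52 + 5*0*(-30)) = -306*(52 + 0) = -306*52 = -15912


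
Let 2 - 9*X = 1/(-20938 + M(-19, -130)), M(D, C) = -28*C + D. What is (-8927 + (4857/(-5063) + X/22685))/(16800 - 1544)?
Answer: -10654248455118779/18205864175382936 ≈ -0.58521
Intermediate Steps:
M(D, C) = D - 28*C
X = 11545/51951 (X = 2/9 - 1/(9*(-20938 + (-19 - 28*(-130)))) = 2/9 - 1/(9*(-20938 + (-19 + 3640))) = 2/9 - 1/(9*(-20938 + 3621)) = 2/9 - ⅑/(-17317) = 2/9 - ⅑*(-1/17317) = 2/9 + 1/155853 = 11545/51951 ≈ 0.22223)
(-8927 + (4857/(-5063) + X/22685))/(16800 - 1544) = (-8927 + (4857/(-5063) + (11545/51951)/22685))/(16800 - 1544) = (-8927 + (4857*(-1/5063) + (11545/51951)*(1/22685)))/15256 = (-8927 + (-4857/5063 + 2309/235701687))*(1/15256) = (-8927 - 1144791403292/1193357641281)*(1/15256) = -10654248455118779/1193357641281*1/15256 = -10654248455118779/18205864175382936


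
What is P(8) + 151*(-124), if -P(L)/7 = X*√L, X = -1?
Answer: -18724 + 14*√2 ≈ -18704.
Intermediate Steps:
P(L) = 7*√L (P(L) = -(-7)*√L = 7*√L)
P(8) + 151*(-124) = 7*√8 + 151*(-124) = 7*(2*√2) - 18724 = 14*√2 - 18724 = -18724 + 14*√2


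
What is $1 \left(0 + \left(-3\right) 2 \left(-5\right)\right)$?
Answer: $30$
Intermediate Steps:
$1 \left(0 + \left(-3\right) 2 \left(-5\right)\right) = 1 \left(0 - -30\right) = 1 \left(0 + 30\right) = 1 \cdot 30 = 30$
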